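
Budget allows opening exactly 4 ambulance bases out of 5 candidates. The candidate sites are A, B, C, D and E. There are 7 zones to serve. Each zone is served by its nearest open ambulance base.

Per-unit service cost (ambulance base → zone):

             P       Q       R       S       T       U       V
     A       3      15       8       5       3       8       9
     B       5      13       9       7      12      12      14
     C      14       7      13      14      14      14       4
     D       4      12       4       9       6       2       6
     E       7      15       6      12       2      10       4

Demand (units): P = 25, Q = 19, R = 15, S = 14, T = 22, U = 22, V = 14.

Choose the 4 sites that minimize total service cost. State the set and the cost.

Choose A, C, D and E; total service cost 482.

With exactly 4 open, each zone uses its cheapest among the chosen.
{A, C, D, E}: P→A 3·25=75, Q→C 7·19=133, R→D 4·15=60, S→A 5·14=70, T→E 2·22=44, U→D 2·22=44, V→C 4·14=56. Service cost 482.
{A, B, C, D}: service cost 504
{B, C, D, E}: service cost 535
Among all 5 size-4 choices, {A, C, D, E} is lowest.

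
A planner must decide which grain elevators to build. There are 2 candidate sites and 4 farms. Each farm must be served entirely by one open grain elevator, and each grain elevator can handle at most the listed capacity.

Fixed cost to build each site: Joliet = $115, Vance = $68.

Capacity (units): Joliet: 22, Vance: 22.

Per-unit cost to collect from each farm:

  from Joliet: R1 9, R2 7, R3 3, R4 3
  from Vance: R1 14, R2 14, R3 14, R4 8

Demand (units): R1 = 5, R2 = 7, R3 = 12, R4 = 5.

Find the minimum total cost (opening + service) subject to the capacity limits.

Minimum total cost: 377

Open {Joliet, Vance}: R1→Joliet 9·5=45, R2→Vance 14·7=98, R3→Joliet 3·12=36, R4→Joliet 3·5=15.
Loads: Joliet carries 22/22, Vance carries 7/22. Service 194; fixed 183; total 377.
Next best feasible plan costs 378.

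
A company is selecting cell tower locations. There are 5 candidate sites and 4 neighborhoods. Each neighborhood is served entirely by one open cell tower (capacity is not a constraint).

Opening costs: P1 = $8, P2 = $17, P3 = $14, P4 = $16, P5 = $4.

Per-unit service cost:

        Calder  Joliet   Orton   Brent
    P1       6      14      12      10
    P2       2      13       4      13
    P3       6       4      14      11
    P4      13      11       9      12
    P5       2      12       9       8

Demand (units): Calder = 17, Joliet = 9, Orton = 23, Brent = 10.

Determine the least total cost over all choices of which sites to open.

Minimum total cost: 277

For any fixed open set, each neighborhood goes to its cheapest open site; total = fixed + service.
{P2, P3, P5}: Calder→P2 2·17=34, Joliet→P3 4·9=36, Orton→P2 4·23=92, Brent→P5 8·10=80. Service 242; fixed 35; total 277.
{P1, P2, P3, P5}: service 242 + fixed 43 = 285
{P2, P3, P4, P5}: service 242 + fixed 51 = 293
{P1, P2, P3, P4, P5}: Calder→P2 2·17=34, Joliet→P3 4·9=36, Orton→P2 4·23=92, Brent→P5 8·10=80. Service 242; fixed 59; total 301.
No other subset beats 277.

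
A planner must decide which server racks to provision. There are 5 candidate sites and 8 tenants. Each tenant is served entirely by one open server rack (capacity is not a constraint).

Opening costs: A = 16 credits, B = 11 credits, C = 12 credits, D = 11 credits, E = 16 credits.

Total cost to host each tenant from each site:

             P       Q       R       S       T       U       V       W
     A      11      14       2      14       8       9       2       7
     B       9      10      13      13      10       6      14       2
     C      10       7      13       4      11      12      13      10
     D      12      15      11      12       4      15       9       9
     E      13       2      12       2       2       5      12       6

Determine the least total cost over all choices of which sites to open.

For any fixed open set, each tenant goes to its cheapest open site; total = fixed + service.
{A, E}: P→A 11, Q→E 2, R→A 2, S→E 2, T→E 2, U→E 5, V→A 2, W→E 6. Service 32; fixed 32; total 64.
{A, B, E}: service 26 + fixed 43 = 69
{E}: P→E 13, Q→E 2, R→E 12, S→E 2, T→E 2, U→E 5, V→E 12, W→E 6. Service 54; fixed 16; total 70.
{A, B, C, D, E}: service 26 + fixed 66 = 92
No other subset beats 64.

Minimum total cost: 64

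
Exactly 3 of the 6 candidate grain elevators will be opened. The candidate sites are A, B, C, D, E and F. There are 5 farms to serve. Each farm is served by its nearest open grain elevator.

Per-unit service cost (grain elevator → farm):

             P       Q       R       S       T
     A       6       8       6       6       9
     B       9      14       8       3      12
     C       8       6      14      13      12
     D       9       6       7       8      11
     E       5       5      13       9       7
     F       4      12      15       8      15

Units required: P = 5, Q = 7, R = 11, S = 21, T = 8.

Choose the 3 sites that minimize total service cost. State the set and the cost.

With exactly 3 open, each farm uses its cheapest among the chosen.
{A, B, E}: P→E 5·5=25, Q→E 5·7=35, R→A 6·11=66, S→B 3·21=63, T→E 7·8=56. Service cost 245.
{B, D, E}: service cost 256
{B, E, F}: service cost 262
Among all 20 size-3 choices, {A, B, E} is lowest.

Choose A, B and E; total service cost 245.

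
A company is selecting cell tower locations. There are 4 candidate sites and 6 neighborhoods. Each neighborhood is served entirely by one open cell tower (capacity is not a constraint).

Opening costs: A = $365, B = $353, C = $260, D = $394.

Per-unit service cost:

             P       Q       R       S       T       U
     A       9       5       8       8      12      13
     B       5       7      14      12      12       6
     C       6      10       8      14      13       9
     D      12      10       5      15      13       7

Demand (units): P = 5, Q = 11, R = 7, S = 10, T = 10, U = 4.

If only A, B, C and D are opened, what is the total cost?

Total cost: 1711

Each neighborhood is assigned to its cheapest site among the open ones.
{A, B, C, D}: P→B 5·5=25, Q→A 5·11=55, R→D 5·7=35, S→A 8·10=80, T→A 12·10=120, U→B 6·4=24. Service 339; fixed 1372; total 1711.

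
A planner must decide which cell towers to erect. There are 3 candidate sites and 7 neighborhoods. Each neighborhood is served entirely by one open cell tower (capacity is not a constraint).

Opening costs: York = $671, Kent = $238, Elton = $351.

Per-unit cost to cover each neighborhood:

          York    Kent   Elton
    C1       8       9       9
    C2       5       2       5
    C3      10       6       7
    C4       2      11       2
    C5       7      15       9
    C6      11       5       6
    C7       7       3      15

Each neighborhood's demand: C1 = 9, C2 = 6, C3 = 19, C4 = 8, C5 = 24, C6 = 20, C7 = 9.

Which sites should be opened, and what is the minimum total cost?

Open Kent only; minimum total cost 1020.

For any fixed open set, each neighborhood goes to its cheapest open site; total = fixed + service.
{Kent}: C1→Kent 9·9=81, C2→Kent 2·6=12, C3→Kent 6·19=114, C4→Kent 11·8=88, C5→Kent 15·24=360, C6→Kent 5·20=100, C7→Kent 3·9=27. Service 782; fixed 238; total 1020.
{Elton}: service 731 + fixed 351 = 1082
{Kent, Elton}: C1→Kent 9·9=81, C2→Kent 2·6=12, C3→Kent 6·19=114, C4→Elton 2·8=16, C5→Elton 9·24=216, C6→Kent 5·20=100, C7→Kent 3·9=27. Service 566; fixed 589; total 1155.
{York, Kent, Elton}: C1→York 8·9=72, C2→Kent 2·6=12, C3→Kent 6·19=114, C4→York 2·8=16, C5→York 7·24=168, C6→Kent 5·20=100, C7→Kent 3·9=27. Service 509; fixed 1260; total 1769.
(All 7 nonempty subsets were checked; Kent only is lowest.)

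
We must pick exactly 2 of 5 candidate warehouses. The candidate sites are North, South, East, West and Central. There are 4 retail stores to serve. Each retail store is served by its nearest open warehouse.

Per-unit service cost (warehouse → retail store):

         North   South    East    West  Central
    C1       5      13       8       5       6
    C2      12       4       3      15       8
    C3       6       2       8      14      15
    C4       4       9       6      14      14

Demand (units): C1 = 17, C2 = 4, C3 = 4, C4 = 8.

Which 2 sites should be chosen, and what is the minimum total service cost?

Choose North and South; total service cost 141.

With exactly 2 open, each retail store uses its cheapest among the chosen.
{North, South}: C1→North 5·17=85, C2→South 4·4=16, C3→South 2·4=8, C4→North 4·8=32. Service cost 141.
{North, East}: service cost 153
{North, Central}: service cost 173
Among all 10 size-2 choices, {North, South} is lowest.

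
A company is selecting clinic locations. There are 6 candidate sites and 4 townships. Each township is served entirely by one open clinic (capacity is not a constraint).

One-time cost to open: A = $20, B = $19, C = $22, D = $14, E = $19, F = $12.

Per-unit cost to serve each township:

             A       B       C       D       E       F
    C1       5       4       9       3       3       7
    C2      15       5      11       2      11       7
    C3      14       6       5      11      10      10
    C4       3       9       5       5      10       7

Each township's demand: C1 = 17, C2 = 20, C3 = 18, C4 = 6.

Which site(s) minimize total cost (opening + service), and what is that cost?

For any fixed open set, each township goes to its cheapest open site; total = fixed + service.
{C, D}: C1→D 3·17=51, C2→D 2·20=40, C3→C 5·18=90, C4→C 5·6=30. Service 211; fixed 36; total 247.
{A, C, D}: service 199 + fixed 56 = 255
{C, D, F}: service 211 + fixed 48 = 259
{A, B, C, D, E, F}: service 199 + fixed 106 = 305
No other subset beats 247.

Open C and D; minimum total cost 247.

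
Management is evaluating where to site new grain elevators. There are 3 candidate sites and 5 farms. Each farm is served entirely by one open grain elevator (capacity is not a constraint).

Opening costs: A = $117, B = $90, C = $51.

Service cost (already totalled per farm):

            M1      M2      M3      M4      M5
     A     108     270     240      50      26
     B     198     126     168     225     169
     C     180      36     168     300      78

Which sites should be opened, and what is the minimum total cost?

Open A and C; minimum total cost 556.

For any fixed open set, each farm goes to its cheapest open site; total = fixed + service.
{A, C}: M1→A 108, M2→C 36, M3→C 168, M4→A 50, M5→A 26. Service 388; fixed 168; total 556.
{A, B, C}: M1→A 108, M2→C 36, M3→B 168, M4→A 50, M5→A 26. Service 388; fixed 258; total 646.
{A, B}: service 478 + fixed 207 = 685
{C}: service 762 + fixed 51 = 813
No other subset beats 556.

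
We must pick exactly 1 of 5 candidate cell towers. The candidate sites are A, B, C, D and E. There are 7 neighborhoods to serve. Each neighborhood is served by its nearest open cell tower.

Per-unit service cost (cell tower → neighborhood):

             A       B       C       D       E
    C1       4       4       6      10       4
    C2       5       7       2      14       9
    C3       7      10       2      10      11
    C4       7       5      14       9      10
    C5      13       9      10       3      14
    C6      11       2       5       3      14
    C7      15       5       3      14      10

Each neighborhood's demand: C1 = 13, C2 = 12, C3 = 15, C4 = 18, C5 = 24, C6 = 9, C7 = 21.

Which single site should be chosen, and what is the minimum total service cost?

Choose B only; total service cost 715.

With exactly 1 open, each neighborhood uses its cheapest among the chosen.
{B}: C1→B 4·13=52, C2→B 7·12=84, C3→B 10·15=150, C4→B 5·18=90, C5→B 9·24=216, C6→B 2·9=18, C7→B 5·21=105. Service cost 715.
{C}: service cost 732
{D}: service cost 1003
Among all 5 size-1 choices, {B} is lowest.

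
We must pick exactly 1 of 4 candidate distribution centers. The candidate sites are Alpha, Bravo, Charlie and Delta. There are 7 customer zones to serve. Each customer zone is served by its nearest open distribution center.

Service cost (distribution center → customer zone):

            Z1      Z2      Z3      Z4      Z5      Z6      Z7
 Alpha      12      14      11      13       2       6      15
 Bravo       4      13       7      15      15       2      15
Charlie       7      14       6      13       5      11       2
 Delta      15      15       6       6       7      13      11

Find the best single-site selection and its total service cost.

With exactly 1 open, each customer zone uses its cheapest among the chosen.
{Charlie}: Z1→Charlie 7, Z2→Charlie 14, Z3→Charlie 6, Z4→Charlie 13, Z5→Charlie 5, Z6→Charlie 11, Z7→Charlie 2. Service cost 58.
{Bravo}: service cost 71
{Alpha}: service cost 73
Among all 4 size-1 choices, {Charlie} is lowest.

Choose Charlie only; total service cost 58.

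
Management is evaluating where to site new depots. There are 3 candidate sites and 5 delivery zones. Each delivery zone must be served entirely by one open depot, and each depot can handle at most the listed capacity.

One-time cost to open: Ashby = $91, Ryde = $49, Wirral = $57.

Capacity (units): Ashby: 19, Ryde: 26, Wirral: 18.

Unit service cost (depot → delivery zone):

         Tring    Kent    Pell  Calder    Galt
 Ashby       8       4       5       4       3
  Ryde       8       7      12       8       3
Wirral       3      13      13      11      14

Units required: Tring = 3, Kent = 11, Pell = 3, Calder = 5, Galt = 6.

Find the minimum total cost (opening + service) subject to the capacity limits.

Open {Ashby, Ryde}: Tring→Ryde 8·3=24, Kent→Ashby 4·11=44, Pell→Ashby 5·3=15, Calder→Ashby 4·5=20, Galt→Ryde 3·6=18.
Loads: Ashby carries 19/19, Ryde carries 9/26. Service 121; fixed 140; total 261.
Next best feasible plan costs 281.

Minimum total cost: 261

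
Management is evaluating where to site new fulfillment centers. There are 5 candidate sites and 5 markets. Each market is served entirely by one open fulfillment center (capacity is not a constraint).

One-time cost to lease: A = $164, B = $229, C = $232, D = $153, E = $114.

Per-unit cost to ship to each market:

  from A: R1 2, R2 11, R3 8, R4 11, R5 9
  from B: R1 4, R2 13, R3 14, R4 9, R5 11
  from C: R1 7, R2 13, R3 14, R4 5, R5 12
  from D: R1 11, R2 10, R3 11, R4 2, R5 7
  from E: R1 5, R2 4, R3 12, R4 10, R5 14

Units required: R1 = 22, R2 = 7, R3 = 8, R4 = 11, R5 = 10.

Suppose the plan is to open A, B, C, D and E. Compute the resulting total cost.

Total cost: 1120

Each market is assigned to its cheapest site among the open ones.
{A, B, C, D, E}: R1→A 2·22=44, R2→E 4·7=28, R3→A 8·8=64, R4→D 2·11=22, R5→D 7·10=70. Service 228; fixed 892; total 1120.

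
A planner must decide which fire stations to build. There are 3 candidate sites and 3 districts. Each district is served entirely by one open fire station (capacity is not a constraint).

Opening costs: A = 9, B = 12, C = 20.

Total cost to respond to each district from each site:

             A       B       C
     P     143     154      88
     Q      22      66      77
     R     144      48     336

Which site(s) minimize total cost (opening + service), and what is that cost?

For any fixed open set, each district goes to its cheapest open site; total = fixed + service.
{A, B, C}: P→C 88, Q→A 22, R→B 48. Service 158; fixed 41; total 199.
{A, B}: service 213 + fixed 21 = 234
{B, C}: service 202 + fixed 32 = 234
{A}: service 309 + fixed 9 = 318
(All 7 nonempty subsets were checked; A, B and C is lowest.)

Open A, B and C; minimum total cost 199.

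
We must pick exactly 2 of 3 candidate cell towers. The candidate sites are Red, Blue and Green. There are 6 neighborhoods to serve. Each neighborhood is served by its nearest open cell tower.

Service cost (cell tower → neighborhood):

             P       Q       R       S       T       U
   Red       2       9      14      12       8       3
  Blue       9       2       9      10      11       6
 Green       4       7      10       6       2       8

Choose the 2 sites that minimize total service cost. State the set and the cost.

With exactly 2 open, each neighborhood uses its cheapest among the chosen.
{Blue, Green}: P→Green 4, Q→Blue 2, R→Blue 9, S→Green 6, T→Green 2, U→Blue 6. Service cost 29.
{Red, Green}: service cost 30
{Red, Blue}: service cost 34
Among all 3 size-2 choices, {Blue, Green} is lowest.

Choose Blue and Green; total service cost 29.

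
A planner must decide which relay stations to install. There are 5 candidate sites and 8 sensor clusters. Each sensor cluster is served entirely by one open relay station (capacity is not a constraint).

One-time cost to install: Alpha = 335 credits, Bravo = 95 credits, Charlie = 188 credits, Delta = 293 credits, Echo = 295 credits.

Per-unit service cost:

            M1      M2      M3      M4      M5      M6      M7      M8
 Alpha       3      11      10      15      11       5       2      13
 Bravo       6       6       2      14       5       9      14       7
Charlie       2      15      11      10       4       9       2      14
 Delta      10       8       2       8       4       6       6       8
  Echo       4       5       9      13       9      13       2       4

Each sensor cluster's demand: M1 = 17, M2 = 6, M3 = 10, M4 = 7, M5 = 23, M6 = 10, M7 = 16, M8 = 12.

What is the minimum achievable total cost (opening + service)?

Minimum total cost: 741

For any fixed open set, each sensor cluster goes to its cheapest open site; total = fixed + service.
{Bravo, Charlie}: M1→Charlie 2·17=34, M2→Bravo 6·6=36, M3→Bravo 2·10=20, M4→Charlie 10·7=70, M5→Charlie 4·23=92, M6→Bravo 9·10=90, M7→Charlie 2·16=32, M8→Bravo 7·12=84. Service 458; fixed 283; total 741.
{Bravo}: service 769 + fixed 95 = 864
{Charlie}: service 686 + fixed 188 = 874
{Alpha, Bravo, Charlie, Delta, Echo}: M1→Charlie 2·17=34, M2→Echo 5·6=30, M3→Bravo 2·10=20, M4→Delta 8·7=56, M5→Charlie 4·23=92, M6→Alpha 5·10=50, M7→Alpha 2·16=32, M8→Echo 4·12=48. Service 362; fixed 1206; total 1568.
No other subset beats 741.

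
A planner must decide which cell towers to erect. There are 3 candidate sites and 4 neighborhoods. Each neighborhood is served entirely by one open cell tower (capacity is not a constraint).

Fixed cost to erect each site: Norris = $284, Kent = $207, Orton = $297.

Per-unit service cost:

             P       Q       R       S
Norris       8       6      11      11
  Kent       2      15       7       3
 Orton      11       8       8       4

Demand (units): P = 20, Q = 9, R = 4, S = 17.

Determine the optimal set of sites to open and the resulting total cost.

For any fixed open set, each neighborhood goes to its cheapest open site; total = fixed + service.
{Kent}: P→Kent 2·20=40, Q→Kent 15·9=135, R→Kent 7·4=28, S→Kent 3·17=51. Service 254; fixed 207; total 461.
{Norris, Kent}: service 173 + fixed 491 = 664
{Orton}: service 392 + fixed 297 = 689
{Norris, Kent, Orton}: P→Kent 2·20=40, Q→Norris 6·9=54, R→Kent 7·4=28, S→Kent 3·17=51. Service 173; fixed 788; total 961.
No other subset beats 461.

Open Kent only; minimum total cost 461.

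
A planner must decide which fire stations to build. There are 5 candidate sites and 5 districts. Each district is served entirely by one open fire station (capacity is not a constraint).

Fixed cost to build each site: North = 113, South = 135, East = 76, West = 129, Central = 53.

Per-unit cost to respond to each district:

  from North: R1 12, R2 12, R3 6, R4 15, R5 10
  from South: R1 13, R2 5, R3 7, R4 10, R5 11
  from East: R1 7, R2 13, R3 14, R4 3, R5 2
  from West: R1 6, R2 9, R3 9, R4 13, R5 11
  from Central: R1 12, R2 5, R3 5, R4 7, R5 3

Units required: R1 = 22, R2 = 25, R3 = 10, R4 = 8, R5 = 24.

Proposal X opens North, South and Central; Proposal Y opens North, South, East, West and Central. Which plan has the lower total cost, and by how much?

Proposal X: {North, South, Central}: R1→North 12·22=264, R2→South 5·25=125, R3→Central 5·10=50, R4→Central 7·8=56, R5→Central 3·24=72. Service 567; fixed 301; total 868.
Proposal Y: {North, South, East, West, Central}: R1→West 6·22=132, R2→South 5·25=125, R3→Central 5·10=50, R4→East 3·8=24, R5→East 2·24=48. Service 379; fixed 506; total 885.
Difference: |868 − 885| = 17.

Proposal X is cheaper by 17.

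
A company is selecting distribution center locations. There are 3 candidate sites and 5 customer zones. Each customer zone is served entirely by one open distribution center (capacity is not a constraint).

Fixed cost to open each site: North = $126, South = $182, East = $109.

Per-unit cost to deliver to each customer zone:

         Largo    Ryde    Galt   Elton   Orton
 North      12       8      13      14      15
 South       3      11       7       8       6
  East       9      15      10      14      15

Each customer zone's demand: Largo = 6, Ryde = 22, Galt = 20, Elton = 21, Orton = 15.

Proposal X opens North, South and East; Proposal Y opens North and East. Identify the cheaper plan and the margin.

Proposal X: {North, South, East}: Largo→South 3·6=18, Ryde→North 8·22=176, Galt→South 7·20=140, Elton→South 8·21=168, Orton→South 6·15=90. Service 592; fixed 417; total 1009.
Proposal Y: {North, East}: Largo→East 9·6=54, Ryde→North 8·22=176, Galt→East 10·20=200, Elton→North 14·21=294, Orton→North 15·15=225. Service 949; fixed 235; total 1184.
Difference: |1009 − 1184| = 175.

Proposal X is cheaper by 175.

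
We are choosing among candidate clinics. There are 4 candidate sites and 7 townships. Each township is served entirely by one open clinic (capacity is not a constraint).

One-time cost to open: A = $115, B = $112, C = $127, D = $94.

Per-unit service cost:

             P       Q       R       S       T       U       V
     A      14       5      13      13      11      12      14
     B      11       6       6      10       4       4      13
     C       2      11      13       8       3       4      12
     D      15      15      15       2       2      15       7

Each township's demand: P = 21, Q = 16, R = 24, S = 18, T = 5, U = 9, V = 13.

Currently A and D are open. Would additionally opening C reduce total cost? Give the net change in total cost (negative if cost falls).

Yes — net change −197 (cost falls by 197).

Current service cost with {A, D}: 931.
Adding C: each township re-picks its cheapest; new service cost 607, saving 324.
Extra fixed cost: 127. Net change = 127 − 324 = -197.
(Totals: 1140 → 943.)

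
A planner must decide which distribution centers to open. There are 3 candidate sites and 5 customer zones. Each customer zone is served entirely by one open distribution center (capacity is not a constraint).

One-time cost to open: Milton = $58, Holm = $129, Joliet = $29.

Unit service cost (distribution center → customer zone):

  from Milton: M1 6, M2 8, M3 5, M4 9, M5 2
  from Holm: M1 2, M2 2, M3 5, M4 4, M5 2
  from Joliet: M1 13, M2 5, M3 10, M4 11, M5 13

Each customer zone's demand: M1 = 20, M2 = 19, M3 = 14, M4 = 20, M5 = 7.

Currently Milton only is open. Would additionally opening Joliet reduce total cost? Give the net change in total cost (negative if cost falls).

Yes — net change −28 (cost falls by 28).

Current service cost with {Milton}: 536.
Adding Joliet: each customer zone re-picks its cheapest; new service cost 479, saving 57.
Extra fixed cost: 29. Net change = 29 − 57 = -28.
(Totals: 594 → 566.)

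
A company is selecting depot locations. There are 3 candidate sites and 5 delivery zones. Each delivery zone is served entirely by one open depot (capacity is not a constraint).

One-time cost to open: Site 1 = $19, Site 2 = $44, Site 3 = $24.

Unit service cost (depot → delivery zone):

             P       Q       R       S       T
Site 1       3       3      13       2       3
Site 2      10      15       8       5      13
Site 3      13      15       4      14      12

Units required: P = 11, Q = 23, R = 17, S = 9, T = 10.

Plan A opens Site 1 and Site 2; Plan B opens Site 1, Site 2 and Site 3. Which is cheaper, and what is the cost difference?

Plan B is cheaper by 44.

Plan A: {Site 1, Site 2}: P→Site 1 3·11=33, Q→Site 1 3·23=69, R→Site 2 8·17=136, S→Site 1 2·9=18, T→Site 1 3·10=30. Service 286; fixed 63; total 349.
Plan B: {Site 1, Site 2, Site 3}: P→Site 1 3·11=33, Q→Site 1 3·23=69, R→Site 3 4·17=68, S→Site 1 2·9=18, T→Site 1 3·10=30. Service 218; fixed 87; total 305.
Difference: |349 − 305| = 44.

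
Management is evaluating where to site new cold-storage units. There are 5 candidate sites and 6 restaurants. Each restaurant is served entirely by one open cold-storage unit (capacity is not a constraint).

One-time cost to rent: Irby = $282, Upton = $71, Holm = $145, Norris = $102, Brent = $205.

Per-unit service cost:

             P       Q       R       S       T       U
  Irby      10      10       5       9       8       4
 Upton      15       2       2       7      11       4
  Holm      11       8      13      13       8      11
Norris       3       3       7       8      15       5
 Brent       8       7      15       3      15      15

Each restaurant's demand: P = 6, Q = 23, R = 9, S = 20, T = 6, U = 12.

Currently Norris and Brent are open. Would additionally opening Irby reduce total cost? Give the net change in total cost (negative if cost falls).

No — net change +210 (cost rises by 210).

Current service cost with {Norris, Brent}: 360.
Adding Irby: each restaurant re-picks its cheapest; new service cost 288, saving 72.
Extra fixed cost: 282. Net change = 282 − 72 = 210.
(Totals: 667 → 877.)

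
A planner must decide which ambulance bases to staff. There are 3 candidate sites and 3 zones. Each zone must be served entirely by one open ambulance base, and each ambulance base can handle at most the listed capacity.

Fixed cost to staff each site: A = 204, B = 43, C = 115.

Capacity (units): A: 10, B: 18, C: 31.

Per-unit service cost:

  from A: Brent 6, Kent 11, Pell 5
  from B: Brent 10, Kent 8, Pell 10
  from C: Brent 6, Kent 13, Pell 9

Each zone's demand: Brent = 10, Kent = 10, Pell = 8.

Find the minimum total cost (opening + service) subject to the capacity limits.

Open {B, C}: Brent→C 6·10=60, Kent→B 8·10=80, Pell→C 9·8=72.
Loads: B carries 10/18, C carries 18/31. Service 212; fixed 158; total 370.
Next best feasible plan costs 377.

Minimum total cost: 370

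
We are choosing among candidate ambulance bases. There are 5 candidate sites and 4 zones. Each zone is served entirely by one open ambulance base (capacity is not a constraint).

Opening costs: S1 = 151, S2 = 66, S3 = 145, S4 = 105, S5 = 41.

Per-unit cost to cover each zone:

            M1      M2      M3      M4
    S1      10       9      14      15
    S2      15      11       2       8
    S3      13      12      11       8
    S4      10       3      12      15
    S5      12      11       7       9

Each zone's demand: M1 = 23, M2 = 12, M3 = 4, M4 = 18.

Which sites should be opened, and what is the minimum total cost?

Open S2 and S4; minimum total cost 589.

For any fixed open set, each zone goes to its cheapest open site; total = fixed + service.
{S2, S4}: M1→S4 10·23=230, M2→S4 3·12=36, M3→S2 2·4=8, M4→S2 8·18=144. Service 418; fixed 171; total 589.
{S4, S5}: service 456 + fixed 146 = 602
{S2, S4, S5}: M1→S4 10·23=230, M2→S4 3·12=36, M3→S2 2·4=8, M4→S2 8·18=144. Service 418; fixed 212; total 630.
{S1, S2, S3, S4, S5}: M1→S1 10·23=230, M2→S4 3·12=36, M3→S2 2·4=8, M4→S2 8·18=144. Service 418; fixed 508; total 926.
No other subset beats 589.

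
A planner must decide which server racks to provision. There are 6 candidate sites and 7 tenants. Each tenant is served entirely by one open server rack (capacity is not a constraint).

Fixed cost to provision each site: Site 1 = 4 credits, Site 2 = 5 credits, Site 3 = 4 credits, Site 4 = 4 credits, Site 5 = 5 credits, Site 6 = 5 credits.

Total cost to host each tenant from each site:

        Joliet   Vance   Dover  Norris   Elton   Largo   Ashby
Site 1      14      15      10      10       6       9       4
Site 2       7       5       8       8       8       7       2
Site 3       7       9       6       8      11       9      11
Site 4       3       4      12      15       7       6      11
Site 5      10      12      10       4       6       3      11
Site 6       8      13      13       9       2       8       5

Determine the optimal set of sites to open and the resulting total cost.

For any fixed open set, each tenant goes to its cheapest open site; total = fixed + service.
{Site 2, Site 4, Site 5}: Joliet→Site 4 3, Vance→Site 4 4, Dover→Site 2 8, Norris→Site 5 4, Elton→Site 5 6, Largo→Site 5 3, Ashby→Site 2 2. Service 30; fixed 14; total 44.
{Site 2, Site 4, Site 5, Site 6}: Joliet→Site 4 3, Vance→Site 4 4, Dover→Site 2 8, Norris→Site 5 4, Elton→Site 6 2, Largo→Site 5 3, Ashby→Site 2 2. Service 26; fixed 19; total 45.
{Site 2, Site 5}: service 35 + fixed 10 = 45
{Site 1, Site 2, Site 3, Site 4, Site 5, Site 6}: service 24 + fixed 27 = 51
No other subset beats 44.

Open Site 2, Site 4 and Site 5; minimum total cost 44.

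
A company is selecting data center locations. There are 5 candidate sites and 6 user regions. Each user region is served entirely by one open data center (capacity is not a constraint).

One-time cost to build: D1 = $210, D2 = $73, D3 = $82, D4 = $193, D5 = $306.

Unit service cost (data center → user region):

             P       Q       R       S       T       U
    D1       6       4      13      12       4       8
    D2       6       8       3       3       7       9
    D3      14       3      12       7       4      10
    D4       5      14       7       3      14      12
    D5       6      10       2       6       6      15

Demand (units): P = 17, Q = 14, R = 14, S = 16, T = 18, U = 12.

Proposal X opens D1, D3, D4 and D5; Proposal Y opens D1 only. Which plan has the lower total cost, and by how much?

Proposal Y is cheaper by 252.

Proposal X: {D1, D3, D4, D5}: P→D4 5·17=85, Q→D3 3·14=42, R→D5 2·14=28, S→D4 3·16=48, T→D1 4·18=72, U→D1 8·12=96. Service 371; fixed 791; total 1162.
Proposal Y: {D1}: P→D1 6·17=102, Q→D1 4·14=56, R→D1 13·14=182, S→D1 12·16=192, T→D1 4·18=72, U→D1 8·12=96. Service 700; fixed 210; total 910.
Difference: |1162 − 910| = 252.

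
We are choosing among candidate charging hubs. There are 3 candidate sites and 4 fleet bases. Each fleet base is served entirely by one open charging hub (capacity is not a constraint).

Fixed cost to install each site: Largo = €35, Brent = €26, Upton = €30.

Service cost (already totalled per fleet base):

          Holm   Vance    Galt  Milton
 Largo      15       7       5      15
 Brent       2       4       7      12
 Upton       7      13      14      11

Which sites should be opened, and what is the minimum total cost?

For any fixed open set, each fleet base goes to its cheapest open site; total = fixed + service.
{Brent}: Holm→Brent 2, Vance→Brent 4, Galt→Brent 7, Milton→Brent 12. Service 25; fixed 26; total 51.
{Upton}: Holm→Upton 7, Vance→Upton 13, Galt→Upton 14, Milton→Upton 11. Service 45; fixed 30; total 75.
{Largo}: service 42 + fixed 35 = 77
{Largo, Brent, Upton}: Holm→Brent 2, Vance→Brent 4, Galt→Largo 5, Milton→Upton 11. Service 22; fixed 91; total 113.
No other subset beats 51.

Open Brent only; minimum total cost 51.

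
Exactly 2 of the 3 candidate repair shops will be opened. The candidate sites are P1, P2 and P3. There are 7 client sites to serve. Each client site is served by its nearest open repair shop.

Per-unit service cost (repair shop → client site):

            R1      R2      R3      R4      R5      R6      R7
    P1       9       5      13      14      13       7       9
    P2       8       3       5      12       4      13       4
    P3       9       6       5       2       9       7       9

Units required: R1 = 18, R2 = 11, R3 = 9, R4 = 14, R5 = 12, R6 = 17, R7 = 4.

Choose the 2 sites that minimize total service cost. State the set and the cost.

With exactly 2 open, each client site uses its cheapest among the chosen.
{P2, P3}: R1→P2 8·18=144, R2→P2 3·11=33, R3→P2 5·9=45, R4→P3 2·14=28, R5→P2 4·12=48, R6→P3 7·17=119, R7→P2 4·4=16. Service cost 433.
{P1, P3}: service cost 553
{P1, P2}: service cost 573
Among all 3 size-2 choices, {P2, P3} is lowest.

Choose P2 and P3; total service cost 433.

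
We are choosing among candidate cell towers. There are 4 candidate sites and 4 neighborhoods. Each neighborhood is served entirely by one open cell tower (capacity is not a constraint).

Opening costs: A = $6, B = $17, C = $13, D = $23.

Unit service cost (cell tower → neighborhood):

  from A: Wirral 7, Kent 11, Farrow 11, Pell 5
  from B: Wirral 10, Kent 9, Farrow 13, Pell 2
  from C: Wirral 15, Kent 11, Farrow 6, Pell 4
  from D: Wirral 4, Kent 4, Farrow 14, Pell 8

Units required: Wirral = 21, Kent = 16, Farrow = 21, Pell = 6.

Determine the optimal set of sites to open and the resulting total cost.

Open C and D; minimum total cost 334.

For any fixed open set, each neighborhood goes to its cheapest open site; total = fixed + service.
{C, D}: Wirral→D 4·21=84, Kent→D 4·16=64, Farrow→C 6·21=126, Pell→C 4·6=24. Service 298; fixed 36; total 334.
{B, C, D}: service 286 + fixed 53 = 339
{A, C, D}: service 298 + fixed 42 = 340
{A, B, C, D}: Wirral→D 4·21=84, Kent→D 4·16=64, Farrow→C 6·21=126, Pell→B 2·6=12. Service 286; fixed 59; total 345.
No other subset beats 334.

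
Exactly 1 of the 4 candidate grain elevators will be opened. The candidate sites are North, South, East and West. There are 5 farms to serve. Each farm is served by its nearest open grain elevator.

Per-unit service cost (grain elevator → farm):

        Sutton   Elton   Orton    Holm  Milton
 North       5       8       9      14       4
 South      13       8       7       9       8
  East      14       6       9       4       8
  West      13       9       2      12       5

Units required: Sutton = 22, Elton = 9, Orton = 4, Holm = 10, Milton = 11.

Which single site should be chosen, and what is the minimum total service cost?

With exactly 1 open, each farm uses its cheapest among the chosen.
{North}: Sutton→North 5·22=110, Elton→North 8·9=72, Orton→North 9·4=36, Holm→North 14·10=140, Milton→North 4·11=44. Service cost 402.
{East}: service cost 526
{West}: service cost 550
Among all 4 size-1 choices, {North} is lowest.

Choose North only; total service cost 402.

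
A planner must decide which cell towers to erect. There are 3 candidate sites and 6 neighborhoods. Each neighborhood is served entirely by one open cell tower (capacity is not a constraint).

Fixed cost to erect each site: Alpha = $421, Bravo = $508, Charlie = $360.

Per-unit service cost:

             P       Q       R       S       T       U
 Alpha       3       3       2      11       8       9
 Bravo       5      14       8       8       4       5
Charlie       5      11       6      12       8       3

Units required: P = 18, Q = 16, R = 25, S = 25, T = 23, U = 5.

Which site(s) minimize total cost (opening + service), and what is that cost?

Open Alpha only; minimum total cost 1077.

For any fixed open set, each neighborhood goes to its cheapest open site; total = fixed + service.
{Alpha}: P→Alpha 3·18=54, Q→Alpha 3·16=48, R→Alpha 2·25=50, S→Alpha 11·25=275, T→Alpha 8·23=184, U→Alpha 9·5=45. Service 656; fixed 421; total 1077.
{Charlie}: service 915 + fixed 360 = 1275
{Bravo}: P→Bravo 5·18=90, Q→Bravo 14·16=224, R→Bravo 8·25=200, S→Bravo 8·25=200, T→Bravo 4·23=92, U→Bravo 5·5=25. Service 831; fixed 508; total 1339.
{Alpha, Bravo, Charlie}: service 459 + fixed 1289 = 1748
No other subset beats 1077.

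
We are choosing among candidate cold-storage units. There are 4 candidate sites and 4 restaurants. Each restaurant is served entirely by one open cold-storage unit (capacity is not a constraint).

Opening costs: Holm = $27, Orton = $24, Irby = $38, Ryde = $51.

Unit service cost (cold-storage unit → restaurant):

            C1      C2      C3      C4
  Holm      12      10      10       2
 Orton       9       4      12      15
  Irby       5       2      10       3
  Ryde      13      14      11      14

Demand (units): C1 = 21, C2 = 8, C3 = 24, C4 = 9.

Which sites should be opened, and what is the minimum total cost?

For any fixed open set, each restaurant goes to its cheapest open site; total = fixed + service.
{Irby}: C1→Irby 5·21=105, C2→Irby 2·8=16, C3→Irby 10·24=240, C4→Irby 3·9=27. Service 388; fixed 38; total 426.
{Holm, Irby}: C1→Irby 5·21=105, C2→Irby 2·8=16, C3→Holm 10·24=240, C4→Holm 2·9=18. Service 379; fixed 65; total 444.
{Orton, Irby}: C1→Irby 5·21=105, C2→Irby 2·8=16, C3→Irby 10·24=240, C4→Irby 3·9=27. Service 388; fixed 62; total 450.
{Holm, Orton, Irby, Ryde}: service 379 + fixed 140 = 519
No other subset beats 426.

Open Irby only; minimum total cost 426.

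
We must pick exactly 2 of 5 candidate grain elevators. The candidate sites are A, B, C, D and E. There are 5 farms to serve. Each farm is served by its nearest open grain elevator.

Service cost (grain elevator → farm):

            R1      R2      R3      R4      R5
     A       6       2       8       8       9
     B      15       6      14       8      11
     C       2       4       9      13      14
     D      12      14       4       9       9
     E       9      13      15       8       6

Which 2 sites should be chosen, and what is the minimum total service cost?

With exactly 2 open, each farm uses its cheapest among the chosen.
{C, D}: R1→C 2, R2→C 4, R3→D 4, R4→D 9, R5→D 9. Service cost 28.
{A, C}: service cost 29
{A, D}: service cost 29
Among all 10 size-2 choices, {C, D} is lowest.

Choose C and D; total service cost 28.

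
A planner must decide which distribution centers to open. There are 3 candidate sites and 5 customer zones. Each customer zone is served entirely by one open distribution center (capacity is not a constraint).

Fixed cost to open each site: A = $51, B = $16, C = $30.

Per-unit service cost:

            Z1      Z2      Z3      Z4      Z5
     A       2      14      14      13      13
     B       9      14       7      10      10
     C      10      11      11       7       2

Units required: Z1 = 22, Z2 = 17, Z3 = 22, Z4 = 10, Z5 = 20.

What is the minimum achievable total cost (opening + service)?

For any fixed open set, each customer zone goes to its cheapest open site; total = fixed + service.
{A, B, C}: Z1→A 2·22=44, Z2→C 11·17=187, Z3→B 7·22=154, Z4→C 7·10=70, Z5→C 2·20=40. Service 495; fixed 97; total 592.
{A, C}: service 583 + fixed 81 = 664
{B, C}: service 649 + fixed 46 = 695
{B}: Z1→B 9·22=198, Z2→B 14·17=238, Z3→B 7·22=154, Z4→B 10·10=100, Z5→B 10·20=200. Service 890; fixed 16; total 906.
No other subset beats 592.

Minimum total cost: 592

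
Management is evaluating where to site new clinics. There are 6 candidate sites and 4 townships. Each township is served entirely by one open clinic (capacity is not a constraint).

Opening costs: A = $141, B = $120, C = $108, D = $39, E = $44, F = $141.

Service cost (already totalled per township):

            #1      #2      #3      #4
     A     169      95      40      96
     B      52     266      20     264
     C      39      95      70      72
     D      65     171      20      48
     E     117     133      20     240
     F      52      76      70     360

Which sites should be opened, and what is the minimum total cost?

Open D only; minimum total cost 343.

For any fixed open set, each township goes to its cheapest open site; total = fixed + service.
{D}: #1→D 65, #2→D 171, #3→D 20, #4→D 48. Service 304; fixed 39; total 343.
{C, D}: #1→C 39, #2→C 95, #3→D 20, #4→D 48. Service 202; fixed 147; total 349.
{D, E}: #1→D 65, #2→E 133, #3→D 20, #4→D 48. Service 266; fixed 83; total 349.
{A, B, C, D, E, F}: service 183 + fixed 593 = 776
No other subset beats 343.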